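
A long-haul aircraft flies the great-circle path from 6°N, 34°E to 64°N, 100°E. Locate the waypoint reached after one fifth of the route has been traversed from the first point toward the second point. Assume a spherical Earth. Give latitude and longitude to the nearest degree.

The haversine formula gives a central angle δ ≈ 1.296 rad (74.3°) between the endpoints.
Interpolate at f = 1/5 with slerp weights a = sin((1−f)δ)/sin δ ≈ 0.894, b = sin(fδ)/sin δ ≈ 0.266.
p = a·p₁ + b·p₂ ≈ (0.717, 0.612, 0.333); φ = arcsin(p_z) ≈ 19.44°, λ = atan2(p_y, p_x) ≈ 40.49°.

≈ 19°N, 40°E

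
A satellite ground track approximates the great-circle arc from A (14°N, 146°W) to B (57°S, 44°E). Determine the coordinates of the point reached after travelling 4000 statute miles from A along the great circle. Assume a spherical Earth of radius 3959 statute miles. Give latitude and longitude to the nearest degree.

Write both endpoints as unit vectors p₁, p₂ with components (cos φ cos λ, cos φ sin λ, sin φ).
The central angle between the endpoints is δ = arccos(p₁·p₂) ≈ 2.379 rad (136.3°). The total great-circle distance is δ·R ≈ 2.379 × 3959 ≈ 9420 mi, so the target fraction is f = 4000/9420 ≈ 0.425.
Interpolate at f ≈ 0.425 with slerp weights a = sin((1−f)δ)/sin δ ≈ 1.419, b = sin(fδ)/sin δ ≈ 1.227.
p = a·p₁ + b·p₂ ≈ (-0.661, -0.306, -0.686); φ = arcsin(p_z) ≈ -43.28°, λ = atan2(p_y, p_x) ≈ -155.17°.

≈ (43°S, 155°W)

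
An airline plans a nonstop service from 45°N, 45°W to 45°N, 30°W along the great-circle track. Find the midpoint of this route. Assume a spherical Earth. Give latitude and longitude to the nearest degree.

≈ 45°N, 38°W

From cos δ = sin φ₁ sin φ₂ + cos φ₁ cos φ₂ cos Δλ, the central angle is δ ≈ 0.185 rad (10.6°).
Interpolate at f = 1/2 with slerp weights a = sin((1−f)δ)/sin δ ≈ 0.502, b = sin(fδ)/sin δ ≈ 0.502.
p = a·p₁ + b·p₂ ≈ (0.559, -0.429, 0.710); φ = arcsin(p_z) ≈ 45.25°, λ = atan2(p_y, p_x) ≈ -37.50°.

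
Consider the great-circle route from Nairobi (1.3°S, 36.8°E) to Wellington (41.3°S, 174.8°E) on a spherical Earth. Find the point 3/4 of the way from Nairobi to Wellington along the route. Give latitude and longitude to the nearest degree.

≈ 53°S, 132°E

Write both endpoints as unit vectors p₁, p₂ with components (cos φ cos λ, cos φ sin λ, sin φ).
The central angle between the endpoints is δ = arccos(p₁·p₂) ≈ 2.145 rad (122.9°).
Interpolate at f = 3/4 with slerp weights a = sin((1−f)δ)/sin δ ≈ 0.609, b = sin(fδ)/sin δ ≈ 1.190.
p = a·p₁ + b·p₂ ≈ (-0.403, 0.445, -0.799); φ = arcsin(p_z) ≈ -53.06°, λ = atan2(p_y, p_x) ≈ 132.16°.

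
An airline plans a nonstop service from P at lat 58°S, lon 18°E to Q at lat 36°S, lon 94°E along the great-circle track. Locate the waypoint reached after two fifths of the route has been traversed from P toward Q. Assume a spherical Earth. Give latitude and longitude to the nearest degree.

≈ lat 56°S, lon 57°E

The haversine formula gives a central angle δ ≈ 0.925 rad (53.0°) between the endpoints.
Interpolate at f = 2/5 with slerp weights a = sin((1−f)δ)/sin δ ≈ 0.660, b = sin(fδ)/sin δ ≈ 0.453.
p = a·p₁ + b·p₂ ≈ (0.307, 0.473, -0.826); φ = arcsin(p_z) ≈ -55.65°, λ = atan2(p_y, p_x) ≈ 57.04°.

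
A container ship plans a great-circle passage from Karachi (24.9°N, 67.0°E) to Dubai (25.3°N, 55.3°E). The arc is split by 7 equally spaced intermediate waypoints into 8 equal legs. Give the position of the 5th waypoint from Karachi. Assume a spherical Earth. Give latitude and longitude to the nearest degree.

≈ 25°N, 60°E

Write both endpoints as unit vectors p₁, p₂ with components (cos φ cos λ, cos φ sin λ, sin φ).
The central angle between the endpoints is δ = arccos(p₁·p₂) ≈ 0.185 rad (10.6°).
Interpolate at f = 5/8 with slerp weights a = sin((1−f)δ)/sin δ ≈ 0.377, b = sin(fδ)/sin δ ≈ 0.627.
p = a·p₁ + b·p₂ ≈ (0.456, 0.781, 0.427); φ = arcsin(p_z) ≈ 25.26°, λ = atan2(p_y, p_x) ≈ 59.70°.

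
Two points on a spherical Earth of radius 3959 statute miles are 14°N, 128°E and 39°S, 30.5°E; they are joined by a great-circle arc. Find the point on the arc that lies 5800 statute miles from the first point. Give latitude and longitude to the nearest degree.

Write both endpoints as unit vectors p₁, p₂ with components (cos φ cos λ, cos φ sin λ, sin φ).
The central angle between the endpoints is δ = arccos(p₁·p₂) ≈ 1.824 rad (104.5°). The total great-circle distance is δ·R ≈ 1.824 × 3959 ≈ 7222 mi, so the target fraction is f = 5800/7222 ≈ 0.803.
Interpolate at f ≈ 0.803 with slerp weights a = sin((1−f)δ)/sin δ ≈ 0.363, b = sin(fδ)/sin δ ≈ 1.027.
p = a·p₁ + b·p₂ ≈ (0.471, 0.683, -0.559); φ = arcsin(p_z) ≈ -33.96°, λ = atan2(p_y, p_x) ≈ 55.40°.

≈ 34°S, 55°E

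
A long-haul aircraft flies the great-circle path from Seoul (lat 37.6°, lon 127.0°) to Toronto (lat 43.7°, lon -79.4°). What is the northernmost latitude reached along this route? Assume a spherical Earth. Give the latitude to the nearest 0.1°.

The great circle lies in the plane with unit normal n̂ = (p₁ × p₂)/|p₁ × p₂|.
Here n̂_z ≈ +0.256; the vertex latitude is φ_max = arccos|n̂_z| ≈ 75.2°.
Check via Clairaut: cos φ_max = |cos φ₁| · sin C = cos(37.6°)·sin(18.8°) ≈ 0.256, again giving ≈ 75.2°.

≈ 75.2°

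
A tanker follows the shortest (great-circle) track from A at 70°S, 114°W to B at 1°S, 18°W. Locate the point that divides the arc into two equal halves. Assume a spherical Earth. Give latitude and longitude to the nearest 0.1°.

≈ 43.1°S, 37.4°W

The haversine formula gives a central angle δ ≈ 1.590 rad (91.1°) between the endpoints.
Interpolate at f = 1/2 with slerp weights a = sin((1−f)δ)/sin δ ≈ 0.714, b = sin(fδ)/sin δ ≈ 0.714.
p = a·p₁ + b·p₂ ≈ (0.580, -0.444, -0.683); φ = arcsin(p_z) ≈ -43.11°, λ = atan2(p_y, p_x) ≈ -37.43°.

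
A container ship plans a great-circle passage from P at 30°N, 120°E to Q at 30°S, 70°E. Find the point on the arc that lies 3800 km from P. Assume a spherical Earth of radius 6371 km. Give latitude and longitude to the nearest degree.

Write both endpoints as unit vectors p₁, p₂ with components (cos φ cos λ, cos φ sin λ, sin φ).
The central angle between the endpoints is δ = arccos(p₁·p₂) ≈ 1.337 rad (76.6°). The total great-circle distance is δ·R ≈ 1.337 × 6371 ≈ 8515 km, so the target fraction is f = 3800/8515 ≈ 0.446.
Interpolate at f ≈ 0.446 with slerp weights a = sin((1−f)δ)/sin δ ≈ 0.693, b = sin(fδ)/sin δ ≈ 0.577.
p = a·p₁ + b·p₂ ≈ (-0.129, 0.990, 0.058); φ = arcsin(p_z) ≈ 3.32°, λ = atan2(p_y, p_x) ≈ 97.43°.

≈ 3°N, 97°E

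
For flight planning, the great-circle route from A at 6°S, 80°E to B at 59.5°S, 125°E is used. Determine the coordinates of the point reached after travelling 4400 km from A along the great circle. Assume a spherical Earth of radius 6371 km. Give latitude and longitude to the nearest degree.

≈ 41°S, 100°E

Convert each endpoint to a unit vector on the sphere (x = cos φ cos λ, y = cos φ sin λ, z = sin φ).
The central angle between the endpoints is δ = arccos(p₁·p₂) ≈ 1.107 rad (63.4°). The total great-circle distance is δ·R ≈ 1.107 × 6371 ≈ 7055 km, so the target fraction is f = 4400/7055 ≈ 0.624.
Interpolate at f ≈ 0.624 with slerp weights a = sin((1−f)δ)/sin δ ≈ 0.453, b = sin(fδ)/sin δ ≈ 0.712.
p = a·p₁ + b·p₂ ≈ (-0.129, 0.739, -0.661); φ = arcsin(p_z) ≈ -41.37°, λ = atan2(p_y, p_x) ≈ 99.91°.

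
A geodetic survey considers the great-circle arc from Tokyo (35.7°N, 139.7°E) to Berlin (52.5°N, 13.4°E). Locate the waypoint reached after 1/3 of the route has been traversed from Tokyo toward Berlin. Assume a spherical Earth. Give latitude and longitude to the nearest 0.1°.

≈ 56.9°N, 115.5°E

Write both endpoints as unit vectors p₁, p₂ with components (cos φ cos λ, cos φ sin λ, sin φ).
The central angle between the endpoints is δ = arccos(p₁·p₂) ≈ 1.400 rad (80.2°).
Interpolate at f = 1/3 with slerp weights a = sin((1−f)δ)/sin δ ≈ 0.815, b = sin(fδ)/sin δ ≈ 0.456.
p = a·p₁ + b·p₂ ≈ (-0.235, 0.493, 0.838); φ = arcsin(p_z) ≈ 56.93°, λ = atan2(p_y, p_x) ≈ 115.47°.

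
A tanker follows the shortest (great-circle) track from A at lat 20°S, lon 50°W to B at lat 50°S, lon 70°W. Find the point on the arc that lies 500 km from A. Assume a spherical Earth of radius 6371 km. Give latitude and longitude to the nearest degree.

The haversine formula gives a central angle δ ≈ 0.592 rad (33.9°) between the endpoints. The total great-circle distance is δ·R ≈ 0.592 × 6371 ≈ 3774 km, so the target fraction is f = 500/3774 ≈ 0.132.
Interpolate at f ≈ 0.132 with slerp weights a = sin((1−f)δ)/sin δ ≈ 0.880, b = sin(fδ)/sin δ ≈ 0.140.
p = a·p₁ + b·p₂ ≈ (0.563, -0.719, -0.409); φ = arcsin(p_z) ≈ -24.12°, λ = atan2(p_y, p_x) ≈ -51.94°.

≈ lat 24°S, lon 52°W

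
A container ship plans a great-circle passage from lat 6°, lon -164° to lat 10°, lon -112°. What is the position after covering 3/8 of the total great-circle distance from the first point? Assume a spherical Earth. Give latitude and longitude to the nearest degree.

Convert each endpoint to a unit vector on the sphere (x = cos φ cos λ, y = cos φ sin λ, z = sin φ).
The central angle between the endpoints is δ = arccos(p₁·p₂) ≈ 0.901 rad (51.6°).
Interpolate at f = 3/8 with slerp weights a = sin((1−f)δ)/sin δ ≈ 0.681, b = sin(fδ)/sin δ ≈ 0.423.
p = a·p₁ + b·p₂ ≈ (-0.807, -0.573, 0.145); φ = arcsin(p_z) ≈ 8.31°, λ = atan2(p_y, p_x) ≈ -144.63°.

≈ lat 8°, lon -145°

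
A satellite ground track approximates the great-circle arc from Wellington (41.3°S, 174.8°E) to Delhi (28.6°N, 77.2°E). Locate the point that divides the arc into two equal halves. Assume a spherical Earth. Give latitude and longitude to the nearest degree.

The haversine formula gives a central angle δ ≈ 1.986 rad (113.8°) between the endpoints.
Interpolate at f = 1/2 with slerp weights a = sin((1−f)δ)/sin δ ≈ 0.915, b = sin(fδ)/sin δ ≈ 0.915.
p = a·p₁ + b·p₂ ≈ (-0.507, 0.846, -0.166); φ = arcsin(p_z) ≈ -9.55°, λ = atan2(p_y, p_x) ≈ 120.92°.

≈ 10°S, 121°E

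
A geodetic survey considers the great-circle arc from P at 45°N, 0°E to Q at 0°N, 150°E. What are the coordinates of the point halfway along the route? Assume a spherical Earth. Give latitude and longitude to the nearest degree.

Convert each endpoint to a unit vector on the sphere (x = cos φ cos λ, y = cos φ sin λ, z = sin φ).
The central angle between the endpoints is δ = arccos(p₁·p₂) ≈ 2.230 rad (127.8°).
Interpolate at f = 1/2 with slerp weights a = sin((1−f)δ)/sin δ ≈ 1.136, b = sin(fδ)/sin δ ≈ 1.136.
p = a·p₁ + b·p₂ ≈ (-0.180, 0.568, 0.803); φ = arcsin(p_z) ≈ 53.43°, λ = atan2(p_y, p_x) ≈ 107.63°.

≈ 53°N, 108°E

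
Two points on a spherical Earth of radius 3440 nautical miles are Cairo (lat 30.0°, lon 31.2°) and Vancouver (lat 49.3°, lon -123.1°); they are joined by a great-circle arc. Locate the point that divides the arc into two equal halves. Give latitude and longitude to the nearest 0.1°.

The haversine formula gives a central angle δ ≈ 1.701 rad (97.5°) between the endpoints.
Interpolate at f = 1/2 with slerp weights a = sin((1−f)δ)/sin δ ≈ 0.758, b = sin(fδ)/sin δ ≈ 0.758.
p = a·p₁ + b·p₂ ≈ (0.292, -0.074, 0.954); φ = arcsin(p_z) ≈ 72.49°, λ = atan2(p_y, p_x) ≈ -14.24°.

≈ lat 72.5°, lon -14.2°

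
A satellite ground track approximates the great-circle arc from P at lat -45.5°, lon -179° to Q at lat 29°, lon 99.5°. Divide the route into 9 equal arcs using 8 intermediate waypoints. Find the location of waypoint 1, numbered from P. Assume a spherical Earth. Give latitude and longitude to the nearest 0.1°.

Write both endpoints as unit vectors p₁, p₂ with components (cos φ cos λ, cos φ sin λ, sin φ).
The central angle between the endpoints is δ = arccos(p₁·p₂) ≈ 1.829 rad (104.8°).
Interpolate at f = 1/9 with slerp weights a = sin((1−f)δ)/sin δ ≈ 1.033, b = sin(fδ)/sin δ ≈ 0.209.
p = a·p₁ + b·p₂ ≈ (-0.754, 0.167, -0.635); φ = arcsin(p_z) ≈ -39.45°, λ = atan2(p_y, p_x) ≈ 167.48°.

≈ lat -39.4°, lon 167.5°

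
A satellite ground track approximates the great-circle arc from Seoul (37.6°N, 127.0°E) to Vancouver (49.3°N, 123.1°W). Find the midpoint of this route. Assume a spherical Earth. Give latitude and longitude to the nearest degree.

The haversine formula gives a central angle δ ≈ 1.280 rad (73.3°) between the endpoints.
Interpolate at f = 1/2 with slerp weights a = sin((1−f)δ)/sin δ ≈ 0.623, b = sin(fδ)/sin δ ≈ 0.623.
p = a·p₁ + b·p₂ ≈ (-0.519, 0.054, 0.853); φ = arcsin(p_z) ≈ 58.53°, λ = atan2(p_y, p_x) ≈ 174.07°.

≈ 59°N, 174°E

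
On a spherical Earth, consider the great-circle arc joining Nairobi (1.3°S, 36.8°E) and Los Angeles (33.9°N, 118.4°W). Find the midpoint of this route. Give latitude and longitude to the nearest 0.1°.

Convert each endpoint to a unit vector on the sphere (x = cos φ cos λ, y = cos φ sin λ, z = sin φ).
The central angle between the endpoints is δ = arccos(p₁·p₂) ≈ 2.443 rad (140.0°).
Interpolate at f = 1/2 with slerp weights a = sin((1−f)δ)/sin δ ≈ 1.462, b = sin(fδ)/sin δ ≈ 1.462.
p = a·p₁ + b·p₂ ≈ (0.593, -0.192, 0.782); φ = arcsin(p_z) ≈ 51.44°, λ = atan2(p_y, p_x) ≈ -17.93°.

≈ (51.4°N, 17.9°W)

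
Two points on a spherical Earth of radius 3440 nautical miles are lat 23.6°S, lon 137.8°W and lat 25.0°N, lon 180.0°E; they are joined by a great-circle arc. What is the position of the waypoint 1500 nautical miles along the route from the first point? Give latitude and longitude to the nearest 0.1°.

≈ lat 4.5°S, lon 154.5°W

The haversine formula gives a central angle δ ≈ 1.108 rad (63.5°) between the endpoints. The total great-circle distance is δ·R ≈ 1.108 × 3440 ≈ 3813 nmi, so the target fraction is f = 1500/3813 ≈ 0.393.
Interpolate at f ≈ 0.393 with slerp weights a = sin((1−f)δ)/sin δ ≈ 0.696, b = sin(fδ)/sin δ ≈ 0.472.
p = a·p₁ + b·p₂ ≈ (-0.900, -0.428, -0.079); φ = arcsin(p_z) ≈ -4.54°, λ = atan2(p_y, p_x) ≈ -154.55°.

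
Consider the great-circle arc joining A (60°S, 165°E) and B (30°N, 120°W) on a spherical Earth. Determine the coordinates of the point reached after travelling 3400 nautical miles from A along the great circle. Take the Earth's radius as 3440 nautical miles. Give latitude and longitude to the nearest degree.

Convert each endpoint to a unit vector on the sphere (x = cos φ cos λ, y = cos φ sin λ, z = sin φ).
The central angle between the endpoints is δ = arccos(p₁·p₂) ≈ 1.898 rad (108.7°). The total great-circle distance is δ·R ≈ 1.898 × 3440 ≈ 6527 nmi, so the target fraction is f = 3400/6527 ≈ 0.521.
Interpolate at f ≈ 0.521 with slerp weights a = sin((1−f)δ)/sin δ ≈ 0.833, b = sin(fδ)/sin δ ≈ 0.882.
p = a·p₁ + b·p₂ ≈ (-0.784, -0.554, -0.281); φ = arcsin(p_z) ≈ -16.29°, λ = atan2(p_y, p_x) ≈ -144.78°.

≈ (16°S, 145°W)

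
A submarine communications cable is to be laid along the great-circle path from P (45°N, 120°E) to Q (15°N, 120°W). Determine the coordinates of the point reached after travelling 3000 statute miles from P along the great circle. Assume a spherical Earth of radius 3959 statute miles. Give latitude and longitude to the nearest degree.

≈ (51°N, 174°W)

From cos δ = sin φ₁ sin φ₂ + cos φ₁ cos φ₂ cos Δλ, the central angle is δ ≈ 1.730 rad (99.1°). The total great-circle distance is δ·R ≈ 1.730 × 3959 ≈ 6849 mi, so the target fraction is f = 3000/6849 ≈ 0.438.
Interpolate at f ≈ 0.438 with slerp weights a = sin((1−f)δ)/sin δ ≈ 0.837, b = sin(fδ)/sin δ ≈ 0.696.
p = a·p₁ + b·p₂ ≈ (-0.632, -0.070, 0.772); φ = arcsin(p_z) ≈ 50.52°, λ = atan2(p_y, p_x) ≈ -173.69°.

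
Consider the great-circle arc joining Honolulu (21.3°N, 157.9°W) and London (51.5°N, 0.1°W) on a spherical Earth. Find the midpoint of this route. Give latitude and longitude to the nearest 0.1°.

Convert each endpoint to a unit vector on the sphere (x = cos φ cos λ, y = cos φ sin λ, z = sin φ).
The central angle between the endpoints is δ = arccos(p₁·p₂) ≈ 1.826 rad (104.6°).
Interpolate at f = 1/2 with slerp weights a = sin((1−f)δ)/sin δ ≈ 0.818, b = sin(fδ)/sin δ ≈ 0.818.
p = a·p₁ + b·p₂ ≈ (-0.197, -0.288, 0.937); φ = arcsin(p_z) ≈ 69.60°, λ = atan2(p_y, p_x) ≈ -124.40°.

≈ 69.6°N, 124.4°W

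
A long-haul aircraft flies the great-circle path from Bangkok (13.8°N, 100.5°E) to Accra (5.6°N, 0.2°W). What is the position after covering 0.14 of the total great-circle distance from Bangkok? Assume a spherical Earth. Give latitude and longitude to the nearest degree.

≈ 15°N, 86°E

Write both endpoints as unit vectors p₁, p₂ with components (cos φ cos λ, cos φ sin λ, sin φ).
The central angle between the endpoints is δ = arccos(p₁·p₂) ≈ 1.728 rad (99.0°).
Interpolate at f = 0.14 with slerp weights a = sin((1−f)δ)/sin δ ≈ 1.009, b = sin(fδ)/sin δ ≈ 0.242.
p = a·p₁ + b·p₂ ≈ (0.063, 0.962, 0.264); φ = arcsin(p_z) ≈ 15.32°, λ = atan2(p_y, p_x) ≈ 86.27°.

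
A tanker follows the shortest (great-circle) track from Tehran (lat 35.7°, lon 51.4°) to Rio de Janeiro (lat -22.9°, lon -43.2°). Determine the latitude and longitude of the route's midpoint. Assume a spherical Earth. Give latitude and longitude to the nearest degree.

≈ lat 9°, lon 0°

From cos δ = sin φ₁ sin φ₂ + cos φ₁ cos φ₂ cos Δλ, the central angle is δ ≈ 1.862 rad (106.7°).
Interpolate at f = 1/2 with slerp weights a = sin((1−f)δ)/sin δ ≈ 0.837, b = sin(fδ)/sin δ ≈ 0.837.
p = a·p₁ + b·p₂ ≈ (0.987, 0.003, 0.163); φ = arcsin(p_z) ≈ 9.37°, λ = atan2(p_y, p_x) ≈ 0.20°.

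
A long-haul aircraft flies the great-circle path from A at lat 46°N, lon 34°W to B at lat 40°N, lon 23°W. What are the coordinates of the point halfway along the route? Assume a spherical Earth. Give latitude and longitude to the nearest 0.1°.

≈ lat 43.1°N, lon 28.2°W

Convert each endpoint to a unit vector on the sphere (x = cos φ cos λ, y = cos φ sin λ, z = sin φ).
The central angle between the endpoints is δ = arccos(p₁·p₂) ≈ 0.175 rad (10.0°).
Interpolate at f = 1/2 with slerp weights a = sin((1−f)δ)/sin δ ≈ 0.502, b = sin(fδ)/sin δ ≈ 0.502.
p = a·p₁ + b·p₂ ≈ (0.643, -0.345, 0.684); φ = arcsin(p_z) ≈ 43.13°, λ = atan2(p_y, p_x) ≈ -28.23°.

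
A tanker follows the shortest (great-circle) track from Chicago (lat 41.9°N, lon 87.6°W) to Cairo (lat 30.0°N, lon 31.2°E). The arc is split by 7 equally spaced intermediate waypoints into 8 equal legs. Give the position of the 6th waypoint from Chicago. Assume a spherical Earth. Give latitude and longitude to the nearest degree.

≈ lat 45°N, lon 11°E

Write both endpoints as unit vectors p₁, p₂ with components (cos φ cos λ, cos φ sin λ, sin φ).
The central angle between the endpoints is δ = arccos(p₁·p₂) ≈ 1.547 rad (88.7°).
Interpolate at f = 6/8 with slerp weights a = sin((1−f)δ)/sin δ ≈ 0.377, b = sin(fδ)/sin δ ≈ 0.917.
p = a·p₁ + b·p₂ ≈ (0.691, 0.131, 0.711); φ = arcsin(p_z) ≈ 45.29°, λ = atan2(p_y, p_x) ≈ 10.72°.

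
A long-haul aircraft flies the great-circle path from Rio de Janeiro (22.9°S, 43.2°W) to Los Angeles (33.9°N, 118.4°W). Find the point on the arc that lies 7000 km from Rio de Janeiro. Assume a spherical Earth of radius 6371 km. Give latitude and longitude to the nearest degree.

From cos δ = sin φ₁ sin φ₂ + cos φ₁ cos φ₂ cos Δλ, the central angle is δ ≈ 1.593 rad (91.2°). The total great-circle distance is δ·R ≈ 1.593 × 6371 ≈ 10146 km, so the target fraction is f = 7000/10146 ≈ 0.690.
Interpolate at f ≈ 0.690 with slerp weights a = sin((1−f)δ)/sin δ ≈ 0.474, b = sin(fδ)/sin δ ≈ 0.891.
p = a·p₁ + b·p₂ ≈ (-0.033, -0.949, 0.312); φ = arcsin(p_z) ≈ 18.20°, λ = atan2(p_y, p_x) ≈ -92.01°.

≈ 18°N, 92°W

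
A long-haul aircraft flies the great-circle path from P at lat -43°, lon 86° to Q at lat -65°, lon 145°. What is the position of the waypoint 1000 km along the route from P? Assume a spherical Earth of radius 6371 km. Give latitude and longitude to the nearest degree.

≈ lat -50°, lon 94°

Write both endpoints as unit vectors p₁, p₂ with components (cos φ cos λ, cos φ sin λ, sin φ).
The central angle between the endpoints is δ = arccos(p₁·p₂) ≈ 0.680 rad (39.0°). The total great-circle distance is δ·R ≈ 0.680 × 6371 ≈ 4335 km, so the target fraction is f = 1000/4335 ≈ 0.231.
Interpolate at f ≈ 0.231 with slerp weights a = sin((1−f)δ)/sin δ ≈ 0.795, b = sin(fδ)/sin δ ≈ 0.248.
p = a·p₁ + b·p₂ ≈ (-0.045, 0.640, -0.767); φ = arcsin(p_z) ≈ -50.09°, λ = atan2(p_y, p_x) ≈ 94.06°.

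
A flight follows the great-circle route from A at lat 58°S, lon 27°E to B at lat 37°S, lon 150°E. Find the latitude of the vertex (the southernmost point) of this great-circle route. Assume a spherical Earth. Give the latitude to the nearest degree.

The great circle lies in the plane with unit normal n̂ = (p₁ × p₂)/|p₁ × p₂|.
Here n̂_z ≈ +0.370; the vertex latitude is φ_max = arccos|n̂_z| ≈ 68.3°.
Check via Clairaut: cos φ_max = |cos φ₁| · sin C = cos(58.0°)·sin(135.8°) ≈ 0.370, again giving ≈ 68.3°.

≈ 68°S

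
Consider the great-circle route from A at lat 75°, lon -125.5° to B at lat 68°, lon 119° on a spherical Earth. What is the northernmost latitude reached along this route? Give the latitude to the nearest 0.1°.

The great circle lies in the plane with unit normal n̂ = (p₁ × p₂)/|p₁ × p₂|.
Here n̂_z ≈ -0.168; the vertex latitude is φ_max = arccos|n̂_z| ≈ 80.3°.

≈ 80.3°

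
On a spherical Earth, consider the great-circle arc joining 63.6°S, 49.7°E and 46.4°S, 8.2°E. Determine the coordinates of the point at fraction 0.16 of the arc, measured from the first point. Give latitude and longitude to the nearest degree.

≈ 62°S, 40°E

From cos δ = sin φ₁ sin φ₂ + cos φ₁ cos φ₂ cos Δλ, the central angle is δ ≈ 0.498 rad (28.6°).
Interpolate at f = 0.16 with slerp weights a = sin((1−f)δ)/sin δ ≈ 0.850, b = sin(fδ)/sin δ ≈ 0.167.
p = a·p₁ + b·p₂ ≈ (0.358, 0.305, -0.882); φ = arcsin(p_z) ≈ -61.94°, λ = atan2(p_y, p_x) ≈ 40.38°.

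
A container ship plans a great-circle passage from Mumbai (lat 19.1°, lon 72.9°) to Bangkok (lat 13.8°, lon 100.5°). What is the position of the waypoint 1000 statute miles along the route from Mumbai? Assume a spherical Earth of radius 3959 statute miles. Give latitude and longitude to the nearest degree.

≈ lat 17°, lon 88°

From cos δ = sin φ₁ sin φ₂ + cos φ₁ cos φ₂ cos Δλ, the central angle is δ ≈ 0.471 rad (27.0°). The total great-circle distance is δ·R ≈ 0.471 × 3959 ≈ 1863 mi, so the target fraction is f = 1000/1863 ≈ 0.537.
Interpolate at f ≈ 0.537 with slerp weights a = sin((1−f)δ)/sin δ ≈ 0.477, b = sin(fδ)/sin δ ≈ 0.551.
p = a·p₁ + b·p₂ ≈ (0.035, 0.957, 0.288); φ = arcsin(p_z) ≈ 16.71°, λ = atan2(p_y, p_x) ≈ 87.91°.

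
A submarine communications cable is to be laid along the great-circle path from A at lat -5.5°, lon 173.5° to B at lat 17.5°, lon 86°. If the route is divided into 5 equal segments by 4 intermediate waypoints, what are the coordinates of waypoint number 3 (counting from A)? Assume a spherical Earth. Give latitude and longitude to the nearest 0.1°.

Write both endpoints as unit vectors p₁, p₂ with components (cos φ cos λ, cos φ sin λ, sin φ).
The central angle between the endpoints is δ = arccos(p₁·p₂) ≈ 1.558 rad (89.3°).
Interpolate at f = 3/5 with slerp weights a = sin((1−f)δ)/sin δ ≈ 0.584, b = sin(fδ)/sin δ ≈ 0.805.
p = a·p₁ + b·p₂ ≈ (-0.524, 0.831, 0.186); φ = arcsin(p_z) ≈ 10.72°, λ = atan2(p_y, p_x) ≈ 122.22°.

≈ lat 10.7°, lon 122.2°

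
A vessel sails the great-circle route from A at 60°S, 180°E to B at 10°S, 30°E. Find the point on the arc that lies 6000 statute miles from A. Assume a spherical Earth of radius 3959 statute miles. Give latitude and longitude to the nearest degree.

Write both endpoints as unit vectors p₁, p₂ with components (cos φ cos λ, cos φ sin λ, sin φ).
The central angle between the endpoints is δ = arccos(p₁·p₂) ≈ 1.850 rad (106.0°). The total great-circle distance is δ·R ≈ 1.850 × 3959 ≈ 7326 mi, so the target fraction is f = 6000/7326 ≈ 0.819.
Interpolate at f ≈ 0.819 with slerp weights a = sin((1−f)δ)/sin δ ≈ 0.342, b = sin(fδ)/sin δ ≈ 1.039.
p = a·p₁ + b·p₂ ≈ (0.715, 0.512, -0.477); φ = arcsin(p_z) ≈ -28.46°, λ = atan2(p_y, p_x) ≈ 35.58°.

≈ 28°S, 36°E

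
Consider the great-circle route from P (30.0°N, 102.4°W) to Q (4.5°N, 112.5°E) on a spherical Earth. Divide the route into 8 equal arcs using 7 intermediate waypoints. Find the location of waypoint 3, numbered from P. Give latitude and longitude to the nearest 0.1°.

Convert each endpoint to a unit vector on the sphere (x = cos φ cos λ, y = cos φ sin λ, z = sin φ).
The central angle between the endpoints is δ = arccos(p₁·p₂) ≈ 2.303 rad (132.0°).
Interpolate at f = 3/8 with slerp weights a = sin((1−f)δ)/sin δ ≈ 1.334, b = sin(fδ)/sin δ ≈ 1.023.
p = a·p₁ + b·p₂ ≈ (-0.638, -0.186, 0.747); φ = arcsin(p_z) ≈ 48.34°, λ = atan2(p_y, p_x) ≈ -163.75°.

≈ (48.3°N, 163.7°W)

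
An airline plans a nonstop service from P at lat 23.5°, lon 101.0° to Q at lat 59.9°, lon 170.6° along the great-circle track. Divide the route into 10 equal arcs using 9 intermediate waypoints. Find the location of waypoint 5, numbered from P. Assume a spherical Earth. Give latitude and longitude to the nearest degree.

From cos δ = sin φ₁ sin φ₂ + cos φ₁ cos φ₂ cos Δλ, the central angle is δ ≈ 1.041 rad (59.6°).
Interpolate at f = 5/10 with slerp weights a = sin((1−f)δ)/sin δ ≈ 0.576, b = sin(fδ)/sin δ ≈ 0.576.
p = a·p₁ + b·p₂ ≈ (-0.386, 0.566, 0.728); φ = arcsin(p_z) ≈ 46.75°, λ = atan2(p_y, p_x) ≈ 124.29°.

≈ lat 47°, lon 124°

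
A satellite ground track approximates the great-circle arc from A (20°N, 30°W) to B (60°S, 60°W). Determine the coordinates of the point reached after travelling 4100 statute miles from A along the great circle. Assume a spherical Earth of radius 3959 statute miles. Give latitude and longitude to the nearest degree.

≈ (37°S, 46°W)

Write both endpoints as unit vectors p₁, p₂ with components (cos φ cos λ, cos φ sin λ, sin φ).
The central angle between the endpoints is δ = arccos(p₁·p₂) ≈ 1.460 rad (83.6°). The total great-circle distance is δ·R ≈ 1.460 × 3959 ≈ 5780 mi, so the target fraction is f = 4100/5780 ≈ 0.709.
Interpolate at f ≈ 0.709 with slerp weights a = sin((1−f)δ)/sin δ ≈ 0.414, b = sin(fδ)/sin δ ≈ 0.865.
p = a·p₁ + b·p₂ ≈ (0.553, -0.569, -0.608); φ = arcsin(p_z) ≈ -37.44°, λ = atan2(p_y, p_x) ≈ -45.81°.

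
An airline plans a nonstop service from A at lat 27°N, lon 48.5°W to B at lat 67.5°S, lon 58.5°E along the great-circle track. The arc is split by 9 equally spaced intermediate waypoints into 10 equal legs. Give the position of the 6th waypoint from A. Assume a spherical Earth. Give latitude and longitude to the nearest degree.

≈ lat 39°S, lon 17°W

Convert each endpoint to a unit vector on the sphere (x = cos φ cos λ, y = cos φ sin λ, z = sin φ).
The central angle between the endpoints is δ = arccos(p₁·p₂) ≈ 2.117 rad (121.3°).
Interpolate at f = 6/10 with slerp weights a = sin((1−f)δ)/sin δ ≈ 0.876, b = sin(fδ)/sin δ ≈ 1.117.
p = a·p₁ + b·p₂ ≈ (0.741, -0.220, -0.635); φ = arcsin(p_z) ≈ -39.38°, λ = atan2(p_y, p_x) ≈ -16.56°.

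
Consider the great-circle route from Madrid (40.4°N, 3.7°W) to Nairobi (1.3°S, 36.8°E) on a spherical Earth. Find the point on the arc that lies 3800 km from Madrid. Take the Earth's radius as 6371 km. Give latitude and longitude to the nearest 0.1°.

Write both endpoints as unit vectors p₁, p₂ with components (cos φ cos λ, cos φ sin λ, sin φ).
The central angle between the endpoints is δ = arccos(p₁·p₂) ≈ 0.971 rad (55.7°). The total great-circle distance is δ·R ≈ 0.971 × 6371 ≈ 6188 km, so the target fraction is f = 3800/6188 ≈ 0.614.
Interpolate at f ≈ 0.614 with slerp weights a = sin((1−f)δ)/sin δ ≈ 0.443, b = sin(fδ)/sin δ ≈ 0.680.
p = a·p₁ + b·p₂ ≈ (0.882, 0.386, 0.272); φ = arcsin(p_z) ≈ 15.78°, λ = atan2(p_y, p_x) ≈ 23.63°.

≈ (15.8°N, 23.6°E)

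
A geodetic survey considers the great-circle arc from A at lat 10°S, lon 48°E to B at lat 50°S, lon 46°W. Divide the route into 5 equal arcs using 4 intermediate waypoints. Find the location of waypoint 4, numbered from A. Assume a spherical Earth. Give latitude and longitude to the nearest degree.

Convert each endpoint to a unit vector on the sphere (x = cos φ cos λ, y = cos φ sin λ, z = sin φ).
The central angle between the endpoints is δ = arccos(p₁·p₂) ≈ 1.482 rad (84.9°).
Interpolate at f = 4/5 with slerp weights a = sin((1−f)δ)/sin δ ≈ 0.293, b = sin(fδ)/sin δ ≈ 0.930.
p = a·p₁ + b·p₂ ≈ (0.609, -0.216, -0.764); φ = arcsin(p_z) ≈ -49.78°, λ = atan2(p_y, p_x) ≈ -19.51°.

≈ lat 50°S, lon 20°W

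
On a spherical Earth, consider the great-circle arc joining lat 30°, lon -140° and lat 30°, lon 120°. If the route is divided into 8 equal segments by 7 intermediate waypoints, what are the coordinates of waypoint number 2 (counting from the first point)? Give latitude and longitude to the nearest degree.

From cos δ = sin φ₁ sin φ₂ + cos φ₁ cos φ₂ cos Δλ, the central angle is δ ≈ 1.451 rad (83.1°).
Interpolate at f = 2/8 with slerp weights a = sin((1−f)δ)/sin δ ≈ 0.892, b = sin(fδ)/sin δ ≈ 0.357.
p = a·p₁ + b·p₂ ≈ (-0.747, -0.229, 0.625); φ = arcsin(p_z) ≈ 38.66°, λ = atan2(p_y, p_x) ≈ -162.98°.

≈ lat 39°, lon -163°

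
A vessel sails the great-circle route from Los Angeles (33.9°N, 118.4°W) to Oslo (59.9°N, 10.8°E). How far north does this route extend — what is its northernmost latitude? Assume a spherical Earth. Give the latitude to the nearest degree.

≈ 71°N

The great circle lies in the plane with unit normal n̂ = (p₁ × p₂)/|p₁ × p₂|.
Here n̂_z ≈ +0.331; the vertex latitude is φ_max = arccos|n̂_z| ≈ 70.7°.
Check via Clairaut: cos φ_max = |cos φ₁| · sin C = cos(33.9°)·sin(23.5°) ≈ 0.331, again giving ≈ 70.7°.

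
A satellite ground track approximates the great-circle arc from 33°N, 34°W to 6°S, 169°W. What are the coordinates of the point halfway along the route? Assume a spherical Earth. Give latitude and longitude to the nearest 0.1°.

≈ 31.6°N, 113.1°W

Write both endpoints as unit vectors p₁, p₂ with components (cos φ cos λ, cos φ sin λ, sin φ).
The central angle between the endpoints is δ = arccos(p₁·p₂) ≈ 2.274 rad (130.3°).
Interpolate at f = 1/2 with slerp weights a = sin((1−f)δ)/sin δ ≈ 1.190, b = sin(fδ)/sin δ ≈ 1.190.
p = a·p₁ + b·p₂ ≈ (-0.334, -0.784, 0.524); φ = arcsin(p_z) ≈ 31.57°, λ = atan2(p_y, p_x) ≈ -113.10°.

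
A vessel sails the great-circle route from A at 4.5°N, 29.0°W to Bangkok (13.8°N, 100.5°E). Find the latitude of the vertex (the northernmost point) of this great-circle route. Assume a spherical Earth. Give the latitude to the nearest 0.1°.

The great circle lies in the plane with unit normal n̂ = (p₁ × p₂)/|p₁ × p₂|.
Here n̂_z ≈ +0.931; the vertex latitude is φ_max = arccos|n̂_z| ≈ 21.4°.
Check via Clairaut: cos φ_max = |cos φ₁| · sin C = cos(4.5°)·sin(69.1°) ≈ 0.931, again giving ≈ 21.4°.

≈ 21.4°N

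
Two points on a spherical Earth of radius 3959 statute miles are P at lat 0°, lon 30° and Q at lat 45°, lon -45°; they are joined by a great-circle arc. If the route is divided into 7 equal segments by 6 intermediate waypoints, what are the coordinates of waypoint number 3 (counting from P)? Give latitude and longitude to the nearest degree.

The haversine formula gives a central angle δ ≈ 1.387 rad (79.5°) between the endpoints.
Interpolate at f = 3/7 with slerp weights a = sin((1−f)δ)/sin δ ≈ 0.724, b = sin(fδ)/sin δ ≈ 0.570.
p = a·p₁ + b·p₂ ≈ (0.912, 0.077, 0.403); φ = arcsin(p_z) ≈ 23.75°, λ = atan2(p_y, p_x) ≈ 4.85°.

≈ lat 24°, lon 5°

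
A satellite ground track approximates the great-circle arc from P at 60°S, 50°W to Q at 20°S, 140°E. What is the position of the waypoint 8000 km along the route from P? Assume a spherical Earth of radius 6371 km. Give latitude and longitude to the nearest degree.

Write both endpoints as unit vectors p₁, p₂ with components (cos φ cos λ, cos φ sin λ, sin φ).
The central angle between the endpoints is δ = arccos(p₁·p₂) ≈ 1.738 rad (99.6°). The total great-circle distance is δ·R ≈ 1.738 × 6371 ≈ 11073 km, so the target fraction is f = 8000/11073 ≈ 0.722.
Interpolate at f ≈ 0.722 with slerp weights a = sin((1−f)δ)/sin δ ≈ 0.470, b = sin(fδ)/sin δ ≈ 0.964.
p = a·p₁ + b·p₂ ≈ (-0.543, 0.402, -0.737); φ = arcsin(p_z) ≈ -47.50°, λ = atan2(p_y, p_x) ≈ 143.47°.

≈ 47°S, 143°E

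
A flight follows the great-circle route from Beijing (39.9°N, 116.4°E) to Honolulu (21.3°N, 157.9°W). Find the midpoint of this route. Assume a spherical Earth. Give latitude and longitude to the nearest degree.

≈ (39°N, 164°E)

Convert each endpoint to a unit vector on the sphere (x = cos φ cos λ, y = cos φ sin λ, z = sin φ).
The central angle between the endpoints is δ = arccos(p₁·p₂) ≈ 1.280 rad (73.3°).
Interpolate at f = 1/2 with slerp weights a = sin((1−f)δ)/sin δ ≈ 0.623, b = sin(fδ)/sin δ ≈ 0.623.
p = a·p₁ + b·p₂ ≈ (-0.751, 0.210, 0.626); φ = arcsin(p_z) ≈ 38.78°, λ = atan2(p_y, p_x) ≈ 164.38°.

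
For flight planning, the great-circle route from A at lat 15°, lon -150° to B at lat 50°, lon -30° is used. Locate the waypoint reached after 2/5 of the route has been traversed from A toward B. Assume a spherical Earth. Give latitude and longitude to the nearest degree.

Convert each endpoint to a unit vector on the sphere (x = cos φ cos λ, y = cos φ sin λ, z = sin φ).
The central angle between the endpoints is δ = arccos(p₁·p₂) ≈ 1.683 rad (96.4°).
Interpolate at f = 2/5 with slerp weights a = sin((1−f)δ)/sin δ ≈ 0.852, b = sin(fδ)/sin δ ≈ 0.628.
p = a·p₁ + b·p₂ ≈ (-0.364, -0.613, 0.701); φ = arcsin(p_z) ≈ 44.53°, λ = atan2(p_y, p_x) ≈ -120.66°.

≈ lat 45°, lon -121°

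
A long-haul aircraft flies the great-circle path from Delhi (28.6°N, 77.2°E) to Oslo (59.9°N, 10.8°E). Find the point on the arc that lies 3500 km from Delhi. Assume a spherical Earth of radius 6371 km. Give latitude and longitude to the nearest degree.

≈ 52°N, 49°E

The haversine formula gives a central angle δ ≈ 0.939 rad (53.8°) between the endpoints. The total great-circle distance is δ·R ≈ 0.939 × 6371 ≈ 5984 km, so the target fraction is f = 3500/5984 ≈ 0.585.
Interpolate at f ≈ 0.585 with slerp weights a = sin((1−f)δ)/sin δ ≈ 0.471, b = sin(fδ)/sin δ ≈ 0.647.
p = a·p₁ + b·p₂ ≈ (0.410, 0.464, 0.785); φ = arcsin(p_z) ≈ 51.73°, λ = atan2(p_y, p_x) ≈ 48.51°.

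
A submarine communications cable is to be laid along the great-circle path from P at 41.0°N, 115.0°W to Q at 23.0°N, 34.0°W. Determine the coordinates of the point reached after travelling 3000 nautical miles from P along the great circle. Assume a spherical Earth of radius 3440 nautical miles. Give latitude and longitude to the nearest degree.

≈ 33°N, 52°W

Write both endpoints as unit vectors p₁, p₂ with components (cos φ cos λ, cos φ sin λ, sin φ).
The central angle between the endpoints is δ = arccos(p₁·p₂) ≈ 1.197 rad (68.6°). The total great-circle distance is δ·R ≈ 1.197 × 3440 ≈ 4118 nmi, so the target fraction is f = 3000/4118 ≈ 0.728.
Interpolate at f ≈ 0.728 with slerp weights a = sin((1−f)δ)/sin δ ≈ 0.343, b = sin(fδ)/sin δ ≈ 0.822.
p = a·p₁ + b·p₂ ≈ (0.518, -0.658, 0.546); φ = arcsin(p_z) ≈ 33.12°, λ = atan2(p_y, p_x) ≈ -51.78°.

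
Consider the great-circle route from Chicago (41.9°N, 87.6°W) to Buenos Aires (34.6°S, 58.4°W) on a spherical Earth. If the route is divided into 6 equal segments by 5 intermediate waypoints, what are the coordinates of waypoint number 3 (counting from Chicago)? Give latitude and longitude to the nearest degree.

Write both endpoints as unit vectors p₁, p₂ with components (cos φ cos λ, cos φ sin λ, sin φ).
The central angle between the endpoints is δ = arccos(p₁·p₂) ≈ 1.415 rad (81.0°).
Interpolate at f = 3/6 with slerp weights a = sin((1−f)δ)/sin δ ≈ 0.658, b = sin(fδ)/sin δ ≈ 0.658.
p = a·p₁ + b·p₂ ≈ (0.304, -0.950, 0.066); φ = arcsin(p_z) ≈ 3.77°, λ = atan2(p_y, p_x) ≈ -72.25°.

≈ 4°N, 72°W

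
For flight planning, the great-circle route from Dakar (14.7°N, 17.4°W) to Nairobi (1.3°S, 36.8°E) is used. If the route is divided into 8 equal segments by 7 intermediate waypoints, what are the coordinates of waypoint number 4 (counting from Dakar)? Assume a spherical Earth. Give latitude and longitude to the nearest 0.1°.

The haversine formula gives a central angle δ ≈ 0.977 rad (56.0°) between the endpoints.
Interpolate at f = 4/8 with slerp weights a = sin((1−f)δ)/sin δ ≈ 0.566, b = sin(fδ)/sin δ ≈ 0.566.
p = a·p₁ + b·p₂ ≈ (0.976, 0.175, 0.131); φ = arcsin(p_z) ≈ 7.52°, λ = atan2(p_y, p_x) ≈ 10.18°.

≈ 7.5°N, 10.2°E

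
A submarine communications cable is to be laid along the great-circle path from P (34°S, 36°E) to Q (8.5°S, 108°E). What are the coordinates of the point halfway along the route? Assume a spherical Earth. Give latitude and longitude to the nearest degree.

Convert each endpoint to a unit vector on the sphere (x = cos φ cos λ, y = cos φ sin λ, z = sin φ).
The central angle between the endpoints is δ = arccos(p₁·p₂) ≈ 1.228 rad (70.4°).
Interpolate at f = 1/2 with slerp weights a = sin((1−f)δ)/sin δ ≈ 0.612, b = sin(fδ)/sin δ ≈ 0.612.
p = a·p₁ + b·p₂ ≈ (0.223, 0.874, -0.433); φ = arcsin(p_z) ≈ -25.63°, λ = atan2(p_y, p_x) ≈ 75.66°.

≈ (26°S, 76°E)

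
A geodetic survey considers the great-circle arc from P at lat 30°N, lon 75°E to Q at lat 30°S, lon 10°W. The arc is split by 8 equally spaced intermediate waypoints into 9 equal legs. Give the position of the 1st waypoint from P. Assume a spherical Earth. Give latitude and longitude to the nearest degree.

≈ lat 24°N, lon 64°E

Convert each endpoint to a unit vector on the sphere (x = cos φ cos λ, y = cos φ sin λ, z = sin φ).
The central angle between the endpoints is δ = arccos(p₁·p₂) ≈ 1.756 rad (100.6°).
Interpolate at f = 1/9 with slerp weights a = sin((1−f)δ)/sin δ ≈ 1.017, b = sin(fδ)/sin δ ≈ 0.197.
p = a·p₁ + b·p₂ ≈ (0.396, 0.821, 0.410); φ = arcsin(p_z) ≈ 24.21°, λ = atan2(p_y, p_x) ≈ 64.24°.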